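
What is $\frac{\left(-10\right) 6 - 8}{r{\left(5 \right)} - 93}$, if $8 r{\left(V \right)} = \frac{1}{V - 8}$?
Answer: $\frac{1632}{2233} \approx 0.73085$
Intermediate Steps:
$r{\left(V \right)} = \frac{1}{8 \left(-8 + V\right)}$ ($r{\left(V \right)} = \frac{1}{8 \left(V - 8\right)} = \frac{1}{8 \left(-8 + V\right)}$)
$\frac{\left(-10\right) 6 - 8}{r{\left(5 \right)} - 93} = \frac{\left(-10\right) 6 - 8}{\frac{1}{8 \left(-8 + 5\right)} - 93} = \frac{-60 - 8}{\frac{1}{8 \left(-3\right)} - 93} = - \frac{68}{\frac{1}{8} \left(- \frac{1}{3}\right) - 93} = - \frac{68}{- \frac{1}{24} - 93} = - \frac{68}{- \frac{2233}{24}} = \left(-68\right) \left(- \frac{24}{2233}\right) = \frac{1632}{2233}$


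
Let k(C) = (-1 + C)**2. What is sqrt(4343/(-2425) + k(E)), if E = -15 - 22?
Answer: sqrt(339243629)/485 ≈ 37.976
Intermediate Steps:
E = -37
sqrt(4343/(-2425) + k(E)) = sqrt(4343/(-2425) + (-1 - 37)**2) = sqrt(4343*(-1/2425) + (-38)**2) = sqrt(-4343/2425 + 1444) = sqrt(3497357/2425) = sqrt(339243629)/485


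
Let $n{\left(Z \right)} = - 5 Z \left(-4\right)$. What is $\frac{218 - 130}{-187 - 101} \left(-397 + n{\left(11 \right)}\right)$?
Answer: $\frac{649}{12} \approx 54.083$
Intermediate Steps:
$n{\left(Z \right)} = 20 Z$
$\frac{218 - 130}{-187 - 101} \left(-397 + n{\left(11 \right)}\right) = \frac{218 - 130}{-187 - 101} \left(-397 + 20 \cdot 11\right) = \frac{88}{-288} \left(-397 + 220\right) = 88 \left(- \frac{1}{288}\right) \left(-177\right) = \left(- \frac{11}{36}\right) \left(-177\right) = \frac{649}{12}$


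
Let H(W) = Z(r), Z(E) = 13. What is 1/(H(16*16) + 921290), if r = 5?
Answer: 1/921303 ≈ 1.0854e-6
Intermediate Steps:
H(W) = 13
1/(H(16*16) + 921290) = 1/(13 + 921290) = 1/921303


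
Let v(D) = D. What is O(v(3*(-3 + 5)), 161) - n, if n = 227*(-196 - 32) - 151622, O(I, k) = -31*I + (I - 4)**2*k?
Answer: 203836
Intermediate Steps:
O(I, k) = -31*I + k*(-4 + I)**2 (O(I, k) = -31*I + (-4 + I)**2*k = -31*I + k*(-4 + I)**2)
n = -203378 (n = 227*(-228) - 151622 = -51756 - 151622 = -203378)
O(v(3*(-3 + 5)), 161) - n = (-93*(-3 + 5) + 161*(-4 + 3*(-3 + 5))**2) - 1*(-203378) = (-93*2 + 161*(-4 + 3*2)**2) + 203378 = (-31*6 + 161*(-4 + 6)**2) + 203378 = (-186 + 161*2**2) + 203378 = (-186 + 161*4) + 203378 = (-186 + 644) + 203378 = 458 + 203378 = 203836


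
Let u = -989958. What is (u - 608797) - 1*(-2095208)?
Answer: 496453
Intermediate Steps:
(u - 608797) - 1*(-2095208) = (-989958 - 608797) - 1*(-2095208) = -1598755 + 2095208 = 496453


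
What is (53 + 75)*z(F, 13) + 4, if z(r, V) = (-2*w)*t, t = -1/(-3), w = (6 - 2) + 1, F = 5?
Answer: -1268/3 ≈ -422.67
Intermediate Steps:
w = 5 (w = 4 + 1 = 5)
t = 1/3 (t = -1*(-1/3) = 1/3 ≈ 0.33333)
z(r, V) = -10/3 (z(r, V) = -2*5*(1/3) = -10*1/3 = -10/3)
(53 + 75)*z(F, 13) + 4 = (53 + 75)*(-10/3) + 4 = 128*(-10/3) + 4 = -1280/3 + 4 = -1268/3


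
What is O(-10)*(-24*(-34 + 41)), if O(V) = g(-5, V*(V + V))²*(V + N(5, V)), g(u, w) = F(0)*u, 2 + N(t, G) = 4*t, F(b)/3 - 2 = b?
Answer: -1209600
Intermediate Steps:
F(b) = 6 + 3*b
N(t, G) = -2 + 4*t
g(u, w) = 6*u (g(u, w) = (6 + 3*0)*u = (6 + 0)*u = 6*u)
O(V) = 16200 + 900*V (O(V) = (6*(-5))²*(V + (-2 + 4*5)) = (-30)²*(V + (-2 + 20)) = 900*(V + 18) = 900*(18 + V) = 16200 + 900*V)
O(-10)*(-24*(-34 + 41)) = (16200 + 900*(-10))*(-24*(-34 + 41)) = (16200 - 9000)*(-24*7) = 7200*(-168) = -1209600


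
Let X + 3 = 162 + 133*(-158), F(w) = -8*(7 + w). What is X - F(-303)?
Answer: -23223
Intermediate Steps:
F(w) = -56 - 8*w
X = -20855 (X = -3 + (162 + 133*(-158)) = -3 + (162 - 21014) = -3 - 20852 = -20855)
X - F(-303) = -20855 - (-56 - 8*(-303)) = -20855 - (-56 + 2424) = -20855 - 1*2368 = -20855 - 2368 = -23223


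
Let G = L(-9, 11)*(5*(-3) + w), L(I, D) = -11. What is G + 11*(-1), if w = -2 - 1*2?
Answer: 198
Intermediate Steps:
w = -4 (w = -2 - 2 = -4)
G = 209 (G = -11*(5*(-3) - 4) = -11*(-15 - 4) = -11*(-19) = 209)
G + 11*(-1) = 209 + 11*(-1) = 209 - 11 = 198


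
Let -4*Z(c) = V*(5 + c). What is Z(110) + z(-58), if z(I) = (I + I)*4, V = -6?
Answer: -583/2 ≈ -291.50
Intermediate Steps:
Z(c) = 15/2 + 3*c/2 (Z(c) = -(-3)*(5 + c)/2 = -(-30 - 6*c)/4 = 15/2 + 3*c/2)
z(I) = 8*I (z(I) = (2*I)*4 = 8*I)
Z(110) + z(-58) = (15/2 + (3/2)*110) + 8*(-58) = (15/2 + 165) - 464 = 345/2 - 464 = -583/2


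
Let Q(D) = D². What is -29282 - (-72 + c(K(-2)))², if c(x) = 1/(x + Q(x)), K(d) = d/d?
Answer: -137577/4 ≈ -34394.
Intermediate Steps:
K(d) = 1
c(x) = 1/(x + x²)
-29282 - (-72 + c(K(-2)))² = -29282 - (-72 + 1/(1*(1 + 1)))² = -29282 - (-72 + 1/2)² = -29282 - (-72 + 1*(½))² = -29282 - (-72 + ½)² = -29282 - (-143/2)² = -29282 - 1*20449/4 = -29282 - 20449/4 = -137577/4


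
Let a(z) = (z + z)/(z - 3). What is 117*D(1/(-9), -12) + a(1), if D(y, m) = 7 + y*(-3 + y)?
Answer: 7726/9 ≈ 858.44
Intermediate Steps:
a(z) = 2*z/(-3 + z) (a(z) = (2*z)/(-3 + z) = 2*z/(-3 + z))
117*D(1/(-9), -12) + a(1) = 117*(7 + (1/(-9))² - 3/(-9)) + 2*1/(-3 + 1) = 117*(7 + (-⅑)² - 3*(-⅑)) + 2*1/(-2) = 117*(7 + 1/81 + ⅓) + 2*1*(-½) = 117*(595/81) - 1 = 7735/9 - 1 = 7726/9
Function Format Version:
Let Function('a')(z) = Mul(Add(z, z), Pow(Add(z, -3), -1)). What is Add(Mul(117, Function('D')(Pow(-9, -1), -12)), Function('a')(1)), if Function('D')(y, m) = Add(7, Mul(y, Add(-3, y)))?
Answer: Rational(7726, 9) ≈ 858.44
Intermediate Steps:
Function('a')(z) = Mul(2, z, Pow(Add(-3, z), -1)) (Function('a')(z) = Mul(Mul(2, z), Pow(Add(-3, z), -1)) = Mul(2, z, Pow(Add(-3, z), -1)))
Add(Mul(117, Function('D')(Pow(-9, -1), -12)), Function('a')(1)) = Add(Mul(117, Add(7, Pow(Pow(-9, -1), 2), Mul(-3, Pow(-9, -1)))), Mul(2, 1, Pow(Add(-3, 1), -1))) = Add(Mul(117, Add(7, Pow(Rational(-1, 9), 2), Mul(-3, Rational(-1, 9)))), Mul(2, 1, Pow(-2, -1))) = Add(Mul(117, Add(7, Rational(1, 81), Rational(1, 3))), Mul(2, 1, Rational(-1, 2))) = Add(Mul(117, Rational(595, 81)), -1) = Add(Rational(7735, 9), -1) = Rational(7726, 9)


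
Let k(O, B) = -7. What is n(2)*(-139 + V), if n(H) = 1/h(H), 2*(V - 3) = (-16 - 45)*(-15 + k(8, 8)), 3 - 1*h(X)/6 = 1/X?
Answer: 107/3 ≈ 35.667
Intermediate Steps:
h(X) = 18 - 6/X
V = 674 (V = 3 + ((-16 - 45)*(-15 - 7))/2 = 3 + (-61*(-22))/2 = 3 + (½)*1342 = 3 + 671 = 674)
n(H) = 1/(18 - 6/H)
n(2)*(-139 + V) = ((⅙)*2/(-1 + 3*2))*(-139 + 674) = ((⅙)*2/(-1 + 6))*535 = ((⅙)*2/5)*535 = ((⅙)*2*(⅕))*535 = (1/15)*535 = 107/3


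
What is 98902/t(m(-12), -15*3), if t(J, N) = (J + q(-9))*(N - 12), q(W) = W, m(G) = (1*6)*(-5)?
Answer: 98902/2223 ≈ 44.490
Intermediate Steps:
m(G) = -30 (m(G) = 6*(-5) = -30)
t(J, N) = (-12 + N)*(-9 + J) (t(J, N) = (J - 9)*(N - 12) = (-9 + J)*(-12 + N) = (-12 + N)*(-9 + J))
98902/t(m(-12), -15*3) = 98902/(108 - 12*(-30) - (-135)*3 - (-450)*3) = 98902/(108 + 360 - 9*(-45) - 30*(-45)) = 98902/(108 + 360 + 405 + 1350) = 98902/2223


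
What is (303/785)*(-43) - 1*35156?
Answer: -27610489/785 ≈ -35173.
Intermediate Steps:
(303/785)*(-43) - 1*35156 = (303*(1/785))*(-43) - 35156 = (303/785)*(-43) - 35156 = -13029/785 - 35156 = -27610489/785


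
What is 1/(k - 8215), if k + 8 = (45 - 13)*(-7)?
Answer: -1/8447 ≈ -0.00011839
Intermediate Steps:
k = -232 (k = -8 + (45 - 13)*(-7) = -8 + 32*(-7) = -8 - 224 = -232)
1/(k - 8215) = 1/(-232 - 8215) = 1/(-8447) = -1/8447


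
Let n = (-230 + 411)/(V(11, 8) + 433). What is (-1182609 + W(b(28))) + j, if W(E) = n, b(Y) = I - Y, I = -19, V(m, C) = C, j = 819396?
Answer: -160176752/441 ≈ -3.6321e+5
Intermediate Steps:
b(Y) = -19 - Y
n = 181/441 (n = (-230 + 411)/(8 + 433) = 181/441 ≈ 0.41043)
W(E) = 181/441
(-1182609 + W(b(28))) + j = (-1182609 + 181/441) + 819396 = -521530388/441 + 819396 = -160176752/441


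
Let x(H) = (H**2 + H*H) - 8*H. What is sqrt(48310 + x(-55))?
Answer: 20*sqrt(137) ≈ 234.09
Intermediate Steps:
x(H) = -8*H + 2*H**2 (x(H) = (H**2 + H**2) - 8*H = 2*H**2 - 8*H = -8*H + 2*H**2)
sqrt(48310 + x(-55)) = sqrt(48310 + 2*(-55)*(-4 - 55)) = sqrt(48310 + 2*(-55)*(-59)) = sqrt(48310 + 6490) = sqrt(54800) = 20*sqrt(137)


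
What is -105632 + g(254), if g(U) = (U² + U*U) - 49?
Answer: 23351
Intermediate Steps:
g(U) = -49 + 2*U² (g(U) = (U² + U²) - 49 = 2*U² - 49 = -49 + 2*U²)
-105632 + g(254) = -105632 + (-49 + 2*254²) = -105632 + (-49 + 2*64516) = -105632 + (-49 + 129032) = -105632 + 128983 = 23351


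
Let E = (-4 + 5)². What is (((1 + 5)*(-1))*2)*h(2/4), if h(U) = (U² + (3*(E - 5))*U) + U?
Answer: 63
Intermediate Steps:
E = 1 (E = 1² = 1)
h(U) = U² - 11*U (h(U) = (U² + (3*(1 - 5))*U) + U = (U² + (3*(-4))*U) + U = (U² - 12*U) + U = U² - 11*U)
(((1 + 5)*(-1))*2)*h(2/4) = (((1 + 5)*(-1))*2)*((2/4)*(-11 + 2/4)) = ((6*(-1))*2)*((2*(¼))*(-11 + 2*(¼))) = (-6*2)*((-11 + ½)/2) = -6*(-21)/2 = -12*(-21/4) = 63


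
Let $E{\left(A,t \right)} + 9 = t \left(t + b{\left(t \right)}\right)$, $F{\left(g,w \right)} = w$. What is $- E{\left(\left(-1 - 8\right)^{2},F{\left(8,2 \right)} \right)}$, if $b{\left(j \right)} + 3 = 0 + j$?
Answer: $7$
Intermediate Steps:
$b{\left(j \right)} = -3 + j$ ($b{\left(j \right)} = -3 + \left(0 + j\right) = -3 + j$)
$E{\left(A,t \right)} = -9 + t \left(-3 + 2 t\right)$ ($E{\left(A,t \right)} = -9 + t \left(t + \left(-3 + t\right)\right) = -9 + t \left(-3 + 2 t\right)$)
$- E{\left(\left(-1 - 8\right)^{2},F{\left(8,2 \right)} \right)} = - (-9 + 2^{2} + 2 \left(-3 + 2\right)) = - (-9 + 4 + 2 \left(-1\right)) = - (-9 + 4 - 2) = \left(-1\right) \left(-7\right) = 7$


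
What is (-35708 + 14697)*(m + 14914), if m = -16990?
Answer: 43618836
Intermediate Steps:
(-35708 + 14697)*(m + 14914) = (-35708 + 14697)*(-16990 + 14914) = -21011*(-2076) = 43618836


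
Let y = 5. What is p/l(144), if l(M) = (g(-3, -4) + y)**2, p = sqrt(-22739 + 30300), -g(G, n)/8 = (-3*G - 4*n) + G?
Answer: sqrt(7561)/29241 ≈ 0.0029737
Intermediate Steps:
g(G, n) = 16*G + 32*n (g(G, n) = -8*((-3*G - 4*n) + G) = -8*((-4*n - 3*G) + G) = -8*(-4*n - 2*G) = 16*G + 32*n)
p = sqrt(7561) ≈ 86.954
l(M) = 29241 (l(M) = ((16*(-3) + 32*(-4)) + 5)**2 = ((-48 - 128) + 5)**2 = (-176 + 5)**2 = (-171)**2 = 29241)
p/l(144) = sqrt(7561)/29241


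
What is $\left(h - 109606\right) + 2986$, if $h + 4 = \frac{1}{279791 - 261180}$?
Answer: $- \frac{1984379263}{18611} \approx -1.0662 \cdot 10^{5}$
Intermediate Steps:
$h = - \frac{74443}{18611}$ ($h = -4 + \frac{1}{279791 - 261180} = -4 + \frac{1}{18611} = - \frac{74443}{18611} \approx -3.9999$)
$\left(h - 109606\right) + 2986 = \left(- \frac{74443}{18611} - 109606\right) + 2986 = - \frac{2039951709}{18611} + 2986 = - \frac{1984379263}{18611}$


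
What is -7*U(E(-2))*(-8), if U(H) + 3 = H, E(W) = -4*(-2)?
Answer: 280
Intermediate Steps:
E(W) = 8
U(H) = -3 + H
-7*U(E(-2))*(-8) = -7*(-3 + 8)*(-8) = -7*5*(-8) = -35*(-8) = 280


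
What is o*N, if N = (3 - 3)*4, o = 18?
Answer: 0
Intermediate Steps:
N = 0 (N = 0*4 = 0)
o*N = 18*0 = 0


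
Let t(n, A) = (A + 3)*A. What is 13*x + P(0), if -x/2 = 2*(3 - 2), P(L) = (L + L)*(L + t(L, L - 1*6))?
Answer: -52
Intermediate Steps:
t(n, A) = A*(3 + A) (t(n, A) = (3 + A)*A = A*(3 + A))
P(L) = 2*L*(L + (-6 + L)*(-3 + L)) (P(L) = (L + L)*(L + (L - 1*6)*(3 + (L - 1*6))) = (2*L)*(L + (L - 6)*(3 + (L - 6))) = (2*L)*(L + (-6 + L)*(3 + (-6 + L))) = (2*L)*(L + (-6 + L)*(-3 + L)) = 2*L*(L + (-6 + L)*(-3 + L)))
x = -4 (x = -4*(3 - 2) = -4 ≈ -4.0000)
13*x + P(0) = 13*(-4) + 2*0*(0 + (-6 + 0)*(-3 + 0)) = -52 + 2*0*(0 - 6*(-3)) = -52 + 2*0*(0 + 18) = -52 + 2*0*18 = -52 + 0 = -52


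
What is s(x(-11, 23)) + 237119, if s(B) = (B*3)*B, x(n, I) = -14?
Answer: 237707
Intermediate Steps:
s(B) = 3*B**2 (s(B) = (3*B)*B = 3*B**2)
s(x(-11, 23)) + 237119 = 3*(-14)**2 + 237119 = 3*196 + 237119 = 588 + 237119 = 237707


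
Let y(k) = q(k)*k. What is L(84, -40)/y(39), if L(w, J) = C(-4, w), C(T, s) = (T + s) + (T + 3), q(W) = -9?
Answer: -79/351 ≈ -0.22507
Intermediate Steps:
C(T, s) = 3 + s + 2*T (C(T, s) = (T + s) + (3 + T) = 3 + s + 2*T)
L(w, J) = -5 + w (L(w, J) = 3 + w + 2*(-4) = 3 + w - 8 = -5 + w)
y(k) = -9*k
L(84, -40)/y(39) = (-5 + 84)/((-9*39)) = 79/(-351) = 79*(-1/351) = -79/351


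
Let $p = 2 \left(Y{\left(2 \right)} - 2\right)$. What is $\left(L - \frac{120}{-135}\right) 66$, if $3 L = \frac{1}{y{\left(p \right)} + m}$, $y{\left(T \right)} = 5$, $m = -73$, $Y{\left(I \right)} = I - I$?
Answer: $\frac{5951}{102} \approx 58.343$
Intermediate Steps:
$Y{\left(I \right)} = 0$
$p = -4$ ($p = 2 \left(0 - 2\right) = 2 \left(-2\right) = -4$)
$L = - \frac{1}{204}$ ($L = \frac{1}{3 \left(5 - 73\right)} = \frac{1}{3 \left(-68\right)} = \frac{1}{3} \left(- \frac{1}{68}\right) = - \frac{1}{204} \approx -0.004902$)
$\left(L - \frac{120}{-135}\right) 66 = \left(- \frac{1}{204} - \frac{120}{-135}\right) 66 = \left(- \frac{1}{204} - - \frac{8}{9}\right) 66 = \left(- \frac{1}{204} + \frac{8}{9}\right) 66 = \frac{541}{612} \cdot 66 = \frac{5951}{102}$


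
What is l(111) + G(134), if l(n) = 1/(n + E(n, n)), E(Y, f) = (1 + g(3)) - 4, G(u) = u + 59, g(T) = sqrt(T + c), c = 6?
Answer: 21424/111 ≈ 193.01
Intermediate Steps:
g(T) = sqrt(6 + T) (g(T) = sqrt(T + 6) = sqrt(6 + T))
G(u) = 59 + u
E(Y, f) = 0 (E(Y, f) = (1 + sqrt(6 + 3)) - 4 = (1 + sqrt(9)) - 4 = (1 + 3) - 4 = 4 - 4 = 0)
l(n) = 1/n (l(n) = 1/(n + 0) = 1/n)
l(111) + G(134) = 1/111 + (59 + 134) = 1/111 + 193 = 21424/111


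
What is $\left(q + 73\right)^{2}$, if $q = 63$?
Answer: $18496$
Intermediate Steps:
$\left(q + 73\right)^{2} = \left(63 + 73\right)^{2} = 136^{2} = 18496$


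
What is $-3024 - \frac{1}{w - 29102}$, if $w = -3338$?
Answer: $- \frac{98098559}{32440} \approx -3024.0$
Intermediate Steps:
$-3024 - \frac{1}{w - 29102} = -3024 - \frac{1}{-3338 - 29102} = -3024 - \frac{1}{-32440} = -3024 - - \frac{1}{32440} = -3024 + \frac{1}{32440} = - \frac{98098559}{32440}$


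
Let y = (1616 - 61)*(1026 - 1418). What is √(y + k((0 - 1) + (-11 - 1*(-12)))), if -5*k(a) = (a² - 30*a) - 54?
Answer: 13*I*√90170/5 ≈ 780.74*I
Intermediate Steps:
y = -609560 (y = 1555*(-392) = -609560)
k(a) = 54/5 + 6*a - a²/5 (k(a) = -((a² - 30*a) - 54)/5 = -(-54 + a² - 30*a)/5 = 54/5 + 6*a - a²/5)
√(y + k((0 - 1) + (-11 - 1*(-12)))) = √(-609560 + (54/5 + 6*((0 - 1) + (-11 - 1*(-12))) - ((0 - 1) + (-11 - 1*(-12)))²/5)) = √(-609560 + (54/5 + 6*(-1 + (-11 + 12)) - (-1 + (-11 + 12))²/5)) = √(-609560 + (54/5 + 6*(-1 + 1) - (-1 + 1)²/5)) = √(-609560 + (54/5 + 6*0 - ⅕*0²)) = √(-609560 + (54/5 + 0 - ⅕*0)) = √(-609560 + (54/5 + 0 + 0)) = √(-609560 + 54/5) = √(-3047746/5) = 13*I*√90170/5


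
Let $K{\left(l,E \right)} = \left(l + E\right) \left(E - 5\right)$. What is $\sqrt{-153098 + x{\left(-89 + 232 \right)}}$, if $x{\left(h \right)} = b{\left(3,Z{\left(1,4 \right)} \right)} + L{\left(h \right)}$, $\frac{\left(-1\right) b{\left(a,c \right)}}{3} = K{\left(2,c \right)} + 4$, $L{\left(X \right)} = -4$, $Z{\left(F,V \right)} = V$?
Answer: $2 i \sqrt{38274} \approx 391.27 i$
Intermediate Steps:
$K{\left(l,E \right)} = \left(-5 + E\right) \left(E + l\right)$ ($K{\left(l,E \right)} = \left(E + l\right) \left(-5 + E\right) = \left(-5 + E\right) \left(E + l\right)$)
$b{\left(a,c \right)} = 18 - 3 c^{2} + 9 c$ ($b{\left(a,c \right)} = - 3 \left(\left(c^{2} - 5 c - 10 + c 2\right) + 4\right) = - 3 \left(\left(c^{2} - 5 c - 10 + 2 c\right) + 4\right) = - 3 \left(\left(-10 + c^{2} - 3 c\right) + 4\right) = - 3 \left(-6 + c^{2} - 3 c\right) = 18 - 3 c^{2} + 9 c$)
$x{\left(h \right)} = 2$ ($x{\left(h \right)} = \left(18 - 3 \cdot 4^{2} + 9 \cdot 4\right) - 4 = \left(18 - 48 + 36\right) - 4 = 6 - 4 = 2$)
$\sqrt{-153098 + x{\left(-89 + 232 \right)}} = \sqrt{-153098 + 2} = \sqrt{-153096} = 2 i \sqrt{38274}$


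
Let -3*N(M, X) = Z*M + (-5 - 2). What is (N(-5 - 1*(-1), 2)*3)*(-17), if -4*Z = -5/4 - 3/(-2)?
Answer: -459/4 ≈ -114.75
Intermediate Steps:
Z = -1/16 (Z = -(-5/4 - 3/(-2))/4 = -(-5*1/4 - 3*(-1/2))/4 = -(-5/4 + 3/2)/4 = -1/4*1/4 = -1/16 ≈ -0.062500)
N(M, X) = 7/3 + M/48 (N(M, X) = -(-M/16 + (-5 - 2))/3 = -(-M/16 - 7)/3 = -(-7 - M/16)/3 = 7/3 + M/48)
(N(-5 - 1*(-1), 2)*3)*(-17) = ((7/3 + (-5 - 1*(-1))/48)*3)*(-17) = ((7/3 + (-5 + 1)/48)*3)*(-17) = ((7/3 + (1/48)*(-4))*3)*(-17) = ((7/3 - 1/12)*3)*(-17) = ((9/4)*3)*(-17) = (27/4)*(-17) = -459/4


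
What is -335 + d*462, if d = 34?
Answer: 15373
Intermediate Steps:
-335 + d*462 = -335 + 34*462 = -335 + 15708 = 15373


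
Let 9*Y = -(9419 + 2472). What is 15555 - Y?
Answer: 151886/9 ≈ 16876.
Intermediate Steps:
Y = -11891/9 (Y = (-(9419 + 2472))/9 = (-1*11891)/9 = (1/9)*(-11891) = -11891/9 ≈ -1321.2)
15555 - Y = 15555 - 1*(-11891/9) = 15555 + 11891/9 = 151886/9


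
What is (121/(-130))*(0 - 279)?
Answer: 33759/130 ≈ 259.68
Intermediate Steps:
(121/(-130))*(0 - 279) = (121*(-1/130))*(-279) = -121/130*(-279) = 33759/130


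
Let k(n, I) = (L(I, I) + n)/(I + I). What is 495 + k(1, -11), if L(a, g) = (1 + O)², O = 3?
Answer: 10873/22 ≈ 494.23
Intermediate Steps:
L(a, g) = 16 (L(a, g) = (1 + 3)² = 4² = 16)
k(n, I) = (16 + n)/(2*I) (k(n, I) = (16 + n)/(I + I) = (16 + n)/((2*I)) = (16 + n)*(1/(2*I)) = (16 + n)/(2*I))
495 + k(1, -11) = 495 + (½)*(16 + 1)/(-11) = 495 + (½)*(-1/11)*17 = 495 - 17/22 = 10873/22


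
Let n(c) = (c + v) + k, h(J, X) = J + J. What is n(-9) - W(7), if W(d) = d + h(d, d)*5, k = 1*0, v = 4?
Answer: -82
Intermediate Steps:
h(J, X) = 2*J
k = 0
n(c) = 4 + c (n(c) = (c + 4) + 0 = (4 + c) + 0 = 4 + c)
W(d) = 11*d (W(d) = d + (2*d)*5 = d + 10*d = 11*d)
n(-9) - W(7) = (4 - 9) - 11*7 = -5 - 1*77 = -5 - 77 = -82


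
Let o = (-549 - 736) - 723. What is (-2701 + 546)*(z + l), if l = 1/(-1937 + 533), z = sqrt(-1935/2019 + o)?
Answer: 2155/1404 - 2155*I*sqrt(909915517)/673 ≈ 1.5349 - 96590.0*I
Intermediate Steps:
o = -2008 (o = -1285 - 723 = -2008)
z = I*sqrt(909915517)/673 (z = sqrt(-1935/2019 - 2008) = sqrt(-1935*1/2019 - 2008) = sqrt(-645/673 - 2008) = sqrt(-1352029/673) = I*sqrt(909915517)/673 ≈ 44.821*I)
l = -1/1404 (l = 1/(-1404) = -1/1404 ≈ -0.00071225)
(-2701 + 546)*(z + l) = (-2701 + 546)*(I*sqrt(909915517)/673 - 1/1404) = -2155*(-1/1404 + I*sqrt(909915517)/673) = 2155/1404 - 2155*I*sqrt(909915517)/673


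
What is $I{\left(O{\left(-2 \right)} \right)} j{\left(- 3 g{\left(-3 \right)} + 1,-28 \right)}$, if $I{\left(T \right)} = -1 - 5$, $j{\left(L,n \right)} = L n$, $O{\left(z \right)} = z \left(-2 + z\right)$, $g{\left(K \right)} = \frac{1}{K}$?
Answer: $336$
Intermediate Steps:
$I{\left(T \right)} = -6$ ($I{\left(T \right)} = -1 - 5 = -6$)
$I{\left(O{\left(-2 \right)} \right)} j{\left(- 3 g{\left(-3 \right)} + 1,-28 \right)} = - 6 \left(- \frac{3}{-3} + 1\right) \left(-28\right) = - 6 \left(\left(-3\right) \left(- \frac{1}{3}\right) + 1\right) \left(-28\right) = - 6 \left(1 + 1\right) \left(-28\right) = - 6 \cdot 2 \left(-28\right) = \left(-6\right) \left(-56\right) = 336$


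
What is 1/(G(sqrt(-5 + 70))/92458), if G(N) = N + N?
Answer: 46229*sqrt(65)/65 ≈ 5734.0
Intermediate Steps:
G(N) = 2*N
1/(G(sqrt(-5 + 70))/92458) = 1/((2*sqrt(-5 + 70))/92458) = 1/((2*sqrt(65))*(1/92458)) = 1/(sqrt(65)/46229) = 46229*sqrt(65)/65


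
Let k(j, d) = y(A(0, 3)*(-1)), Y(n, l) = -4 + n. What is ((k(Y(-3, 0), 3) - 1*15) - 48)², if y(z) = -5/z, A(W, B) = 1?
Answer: 3364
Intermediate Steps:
k(j, d) = 5 (k(j, d) = -5/(1*(-1)) = -5/(-1) = -5*(-1) = 5)
((k(Y(-3, 0), 3) - 1*15) - 48)² = ((5 - 1*15) - 48)² = ((5 - 15) - 48)² = (-10 - 48)² = (-58)² = 3364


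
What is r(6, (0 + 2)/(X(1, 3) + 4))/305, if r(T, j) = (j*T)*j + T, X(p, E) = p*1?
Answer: 174/7625 ≈ 0.022820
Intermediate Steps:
X(p, E) = p
r(T, j) = T + T*j**2 (r(T, j) = (T*j)*j + T = T*j**2 + T = T + T*j**2)
r(6, (0 + 2)/(X(1, 3) + 4))/305 = (6*(1 + ((0 + 2)/(1 + 4))**2))/305 = (6*(1 + (2/5)**2))/305 = (6*(1 + 4/25))/305 = (6*(29/25))/305 = (1/305)*(174/25) = 174/7625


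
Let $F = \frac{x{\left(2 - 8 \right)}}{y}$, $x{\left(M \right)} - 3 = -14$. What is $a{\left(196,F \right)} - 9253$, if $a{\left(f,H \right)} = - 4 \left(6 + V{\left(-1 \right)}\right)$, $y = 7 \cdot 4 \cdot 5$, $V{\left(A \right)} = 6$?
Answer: $-9301$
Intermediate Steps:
$x{\left(M \right)} = -11$ ($x{\left(M \right)} = 3 - 14 = -11$)
$y = 140$ ($y = 28 \cdot 5 = 140$)
$F = - \frac{11}{140} \approx -0.078571$
$a{\left(f,H \right)} = -48$ ($a{\left(f,H \right)} = - 4 \left(6 + 6\right) = \left(-4\right) 12 = -48$)
$a{\left(196,F \right)} - 9253 = -48 - 9253 = -9301$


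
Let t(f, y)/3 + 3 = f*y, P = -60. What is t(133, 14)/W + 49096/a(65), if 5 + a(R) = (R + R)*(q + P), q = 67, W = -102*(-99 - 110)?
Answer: 31868961/584630 ≈ 54.511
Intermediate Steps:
t(f, y) = -9 + 3*f*y (t(f, y) = -9 + 3*(f*y) = -9 + 3*f*y)
W = 21318 (W = -102*(-209) = 21318)
a(R) = -5 + 14*R (a(R) = -5 + (R + R)*(67 - 60) = -5 + (2*R)*7 = -5 + 14*R)
t(133, 14)/W + 49096/a(65) = (-9 + 3*133*14)/21318 + 49096/(-5 + 14*65) = (-9 + 5586)*(1/21318) + 49096/(-5 + 910) = 5577*(1/21318) + 49096/905 = 169/646 + 49096*(1/905) = 169/646 + 49096/905 = 31868961/584630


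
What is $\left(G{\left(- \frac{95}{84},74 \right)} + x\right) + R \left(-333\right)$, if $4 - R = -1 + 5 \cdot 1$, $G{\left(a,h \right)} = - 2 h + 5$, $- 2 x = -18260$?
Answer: $8987$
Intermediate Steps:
$x = 9130$ ($x = \left(- \frac{1}{2}\right) \left(-18260\right) = 9130$)
$G{\left(a,h \right)} = 5 - 2 h$
$R = 0$ ($R = 4 - \left(-1 + 5 \cdot 1\right) = 4 - \left(-1 + 5\right) = 4 - 4 = 0$)
$\left(G{\left(- \frac{95}{84},74 \right)} + x\right) + R \left(-333\right) = \left(\left(5 - 148\right) + 9130\right) + 0 \left(-333\right) = \left(\left(5 - 148\right) + 9130\right) + 0 = \left(-143 + 9130\right) + 0 = 8987 + 0 = 8987$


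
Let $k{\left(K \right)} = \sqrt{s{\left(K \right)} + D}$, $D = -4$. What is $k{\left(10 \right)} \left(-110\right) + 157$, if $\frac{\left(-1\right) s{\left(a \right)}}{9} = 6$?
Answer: $157 - 110 i \sqrt{58} \approx 157.0 - 837.74 i$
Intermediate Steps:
$s{\left(a \right)} = -54$ ($s{\left(a \right)} = \left(-9\right) 6 = -54$)
$k{\left(K \right)} = i \sqrt{58}$ ($k{\left(K \right)} = \sqrt{-54 - 4} = \sqrt{-58} = i \sqrt{58}$)
$k{\left(10 \right)} \left(-110\right) + 157 = i \sqrt{58} \left(-110\right) + 157 = - 110 i \sqrt{58} + 157 = 157 - 110 i \sqrt{58}$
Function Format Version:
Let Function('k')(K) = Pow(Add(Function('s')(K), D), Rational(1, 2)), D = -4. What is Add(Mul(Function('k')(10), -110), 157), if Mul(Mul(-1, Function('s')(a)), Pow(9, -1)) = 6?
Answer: Add(157, Mul(-110, I, Pow(58, Rational(1, 2)))) ≈ Add(157.00, Mul(-837.74, I))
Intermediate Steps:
Function('s')(a) = -54 (Function('s')(a) = Mul(-9, 6) = -54)
Function('k')(K) = Mul(I, Pow(58, Rational(1, 2))) (Function('k')(K) = Pow(Add(-54, -4), Rational(1, 2)) = Pow(-58, Rational(1, 2)) = Mul(I, Pow(58, Rational(1, 2))))
Add(Mul(Function('k')(10), -110), 157) = Add(Mul(Mul(I, Pow(58, Rational(1, 2))), -110), 157) = Add(Mul(-110, I, Pow(58, Rational(1, 2))), 157) = Add(157, Mul(-110, I, Pow(58, Rational(1, 2))))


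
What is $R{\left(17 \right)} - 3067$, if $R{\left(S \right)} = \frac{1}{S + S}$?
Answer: $- \frac{104277}{34} \approx -3067.0$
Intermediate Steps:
$R{\left(S \right)} = \frac{1}{2 S}$
$R{\left(17 \right)} - 3067 = \frac{1}{2 \cdot 17} - 3067 = \frac{1}{2} \cdot \frac{1}{17} - 3067 = \frac{1}{34} - 3067 = - \frac{104277}{34}$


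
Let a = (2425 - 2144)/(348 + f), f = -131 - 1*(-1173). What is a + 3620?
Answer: 5032081/1390 ≈ 3620.2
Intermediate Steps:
f = 1042 (f = -131 + 1173 = 1042)
a = 281/1390 (a = (2425 - 2144)/(348 + 1042) = 281/1390 ≈ 0.20216)
a + 3620 = 281/1390 + 3620 = 5032081/1390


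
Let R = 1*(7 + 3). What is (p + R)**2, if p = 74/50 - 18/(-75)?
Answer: 85849/625 ≈ 137.36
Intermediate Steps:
p = 43/25 (p = 74*(1/50) - 18*(-1/75) = 37/25 + 6/25 = 43/25 ≈ 1.7200)
R = 10 (R = 1*10 = 10)
(p + R)**2 = (43/25 + 10)**2 = (293/25)**2 = 85849/625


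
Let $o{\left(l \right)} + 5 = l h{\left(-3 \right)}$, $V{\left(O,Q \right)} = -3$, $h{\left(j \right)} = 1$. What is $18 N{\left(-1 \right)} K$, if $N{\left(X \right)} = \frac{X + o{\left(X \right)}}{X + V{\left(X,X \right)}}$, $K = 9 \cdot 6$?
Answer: $1701$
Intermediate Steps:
$K = 54$
$o{\left(l \right)} = -5 + l$ ($o{\left(l \right)} = -5 + l 1 = -5 + l$)
$N{\left(X \right)} = \frac{-5 + 2 X}{-3 + X}$ ($N{\left(X \right)} = \frac{X + \left(-5 + X\right)}{X - 3} = \frac{-5 + 2 X}{-3 + X}$)
$18 N{\left(-1 \right)} K = 18 \frac{-5 + 2 \left(-1\right)}{-3 - 1} \cdot 54 = 18 \frac{-5 - 2}{-4} \cdot 54 = 18 \left(\left(- \frac{1}{4}\right) \left(-7\right)\right) 54 = 18 \cdot \frac{7}{4} \cdot 54 = \frac{63}{2} \cdot 54 = 1701$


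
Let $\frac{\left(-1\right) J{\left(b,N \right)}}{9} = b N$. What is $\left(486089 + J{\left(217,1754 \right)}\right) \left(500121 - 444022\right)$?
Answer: $-164901495827$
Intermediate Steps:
$J{\left(b,N \right)} = - 9 N b$ ($J{\left(b,N \right)} = - 9 b N = - 9 N b$)
$\left(486089 + J{\left(217,1754 \right)}\right) \left(500121 - 444022\right) = \left(486089 - 15786 \cdot 217\right) \left(500121 - 444022\right) = \left(486089 - 3425562\right) 56099 = \left(-2939473\right) 56099 = -164901495827$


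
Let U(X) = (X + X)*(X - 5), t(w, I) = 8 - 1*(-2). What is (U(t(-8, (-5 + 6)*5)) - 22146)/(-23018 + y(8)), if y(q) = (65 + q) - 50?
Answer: 302/315 ≈ 0.95873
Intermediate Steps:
y(q) = 15 + q
t(w, I) = 10 (t(w, I) = 8 + 2 = 10)
U(X) = 2*X*(-5 + X) (U(X) = (2*X)*(-5 + X) = 2*X*(-5 + X))
(U(t(-8, (-5 + 6)*5)) - 22146)/(-23018 + y(8)) = (2*10*(-5 + 10) - 22146)/(-23018 + (15 + 8)) = (2*10*5 - 22146)/(-23018 + 23) = (100 - 22146)/(-22995) = -22046*(-1/22995) = 302/315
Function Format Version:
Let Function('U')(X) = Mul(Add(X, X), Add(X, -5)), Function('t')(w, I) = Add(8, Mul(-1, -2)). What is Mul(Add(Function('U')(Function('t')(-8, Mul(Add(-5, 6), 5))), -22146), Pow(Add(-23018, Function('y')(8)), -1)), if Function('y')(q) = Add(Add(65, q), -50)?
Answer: Rational(302, 315) ≈ 0.95873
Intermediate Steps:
Function('y')(q) = Add(15, q)
Function('t')(w, I) = 10 (Function('t')(w, I) = Add(8, 2) = 10)
Function('U')(X) = Mul(2, X, Add(-5, X)) (Function('U')(X) = Mul(Mul(2, X), Add(-5, X)) = Mul(2, X, Add(-5, X)))
Mul(Add(Function('U')(Function('t')(-8, Mul(Add(-5, 6), 5))), -22146), Pow(Add(-23018, Function('y')(8)), -1)) = Mul(Add(Mul(2, 10, Add(-5, 10)), -22146), Pow(Add(-23018, Add(15, 8)), -1)) = Mul(Add(Mul(2, 10, 5), -22146), Pow(Add(-23018, 23), -1)) = Mul(Add(100, -22146), Pow(-22995, -1)) = Mul(-22046, Rational(-1, 22995)) = Rational(302, 315)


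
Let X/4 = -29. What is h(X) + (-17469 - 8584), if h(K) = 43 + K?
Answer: -26126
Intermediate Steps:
X = -116 (X = 4*(-29) = -116)
h(X) + (-17469 - 8584) = (43 - 116) + (-17469 - 8584) = -73 - 26053 = -26126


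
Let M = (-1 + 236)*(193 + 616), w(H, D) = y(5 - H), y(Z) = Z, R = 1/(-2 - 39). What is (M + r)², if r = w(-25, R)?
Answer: 36155121025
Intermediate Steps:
R = -1/41 (R = 1/(-41) = -1/41 ≈ -0.024390)
w(H, D) = 5 - H
M = 190115 (M = 235*809 = 190115)
r = 30 (r = 5 - 1*(-25) = 5 + 25 = 30)
(M + r)² = (190115 + 30)² = 190145² = 36155121025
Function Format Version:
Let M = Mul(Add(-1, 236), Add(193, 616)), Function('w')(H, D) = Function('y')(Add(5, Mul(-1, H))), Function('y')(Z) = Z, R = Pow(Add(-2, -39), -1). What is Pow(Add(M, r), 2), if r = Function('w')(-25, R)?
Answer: 36155121025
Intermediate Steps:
R = Rational(-1, 41) (R = Pow(-41, -1) = Rational(-1, 41) ≈ -0.024390)
Function('w')(H, D) = Add(5, Mul(-1, H))
M = 190115 (M = Mul(235, 809) = 190115)
r = 30 (r = Add(5, Mul(-1, -25)) = Add(5, 25) = 30)
Pow(Add(M, r), 2) = Pow(Add(190115, 30), 2) = Pow(190145, 2) = 36155121025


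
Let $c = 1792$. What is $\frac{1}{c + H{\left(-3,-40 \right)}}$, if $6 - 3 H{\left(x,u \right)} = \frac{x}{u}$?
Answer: $\frac{40}{71759} \approx 0.00055742$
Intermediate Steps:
$H{\left(x,u \right)} = 2 - \frac{x}{3 u}$ ($H{\left(x,u \right)} = 2 - \frac{x \frac{1}{u}}{3} = 2 - \frac{x}{3 u}$)
$\frac{1}{c + H{\left(-3,-40 \right)}} = \frac{1}{1792 + \left(2 - - \frac{1}{-40}\right)} = \frac{1}{1792 + \left(2 - \left(-1\right) \left(- \frac{1}{40}\right)\right)} = \frac{1}{1792 + \left(2 - \frac{1}{40}\right)} = \frac{1}{1792 + \frac{79}{40}} = \frac{1}{\frac{71759}{40}} = \frac{40}{71759}$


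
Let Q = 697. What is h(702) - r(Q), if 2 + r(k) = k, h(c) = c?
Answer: 7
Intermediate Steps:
r(k) = -2 + k
h(702) - r(Q) = 702 - (-2 + 697) = 702 - 1*695 = 702 - 695 = 7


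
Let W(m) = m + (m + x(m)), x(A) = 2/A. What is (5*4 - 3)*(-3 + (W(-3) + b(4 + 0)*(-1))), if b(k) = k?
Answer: -697/3 ≈ -232.33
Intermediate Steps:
W(m) = 2*m + 2/m (W(m) = m + (m + 2/m) = 2*m + 2/m)
(5*4 - 3)*(-3 + (W(-3) + b(4 + 0)*(-1))) = (5*4 - 3)*(-3 + ((2*(-3) + 2/(-3)) + (4 + 0)*(-1))) = (20 - 3)*(-3 + ((-6 + 2*(-⅓)) + 4*(-1))) = 17*(-3 + ((-6 - ⅔) - 4)) = 17*(-3 + (-20/3 - 4)) = 17*(-3 - 32/3) = 17*(-41/3) = -697/3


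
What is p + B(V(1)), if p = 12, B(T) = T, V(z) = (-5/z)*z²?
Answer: 7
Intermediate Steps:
V(z) = -5*z
p + B(V(1)) = 12 - 5*1 = 12 - 5 = 7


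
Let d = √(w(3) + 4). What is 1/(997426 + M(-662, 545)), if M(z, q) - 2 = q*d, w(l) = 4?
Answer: 249357/248715059746 - 545*√2/497430119492 ≈ 1.0010e-6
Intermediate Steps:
d = 2*√2 (d = √(4 + 4) = √8 = 2*√2 ≈ 2.8284)
M(z, q) = 2 + 2*q*√2 (M(z, q) = 2 + q*(2*√2) = 2 + 2*q*√2)
1/(997426 + M(-662, 545)) = 1/(997426 + (2 + 2*545*√2)) = 1/(997426 + (2 + 1090*√2)) = 1/(997428 + 1090*√2)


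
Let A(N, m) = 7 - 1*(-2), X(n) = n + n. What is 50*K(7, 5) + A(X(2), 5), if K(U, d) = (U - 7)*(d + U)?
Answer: 9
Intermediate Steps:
X(n) = 2*n
K(U, d) = (-7 + U)*(U + d)
A(N, m) = 9 (A(N, m) = 7 + 2 = 9)
50*K(7, 5) + A(X(2), 5) = 50*(7**2 - 7*7 - 7*5 + 7*5) + 9 = 50*(49 - 49 - 35 + 35) + 9 = 50*0 + 9 = 0 + 9 = 9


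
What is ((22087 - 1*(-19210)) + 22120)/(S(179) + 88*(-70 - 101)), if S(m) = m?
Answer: -63417/14869 ≈ -4.2650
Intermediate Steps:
((22087 - 1*(-19210)) + 22120)/(S(179) + 88*(-70 - 101)) = ((22087 - 1*(-19210)) + 22120)/(179 + 88*(-70 - 101)) = ((22087 + 19210) + 22120)/(179 + 88*(-171)) = (41297 + 22120)/(179 - 15048) = 63417/(-14869) = 63417*(-1/14869) = -63417/14869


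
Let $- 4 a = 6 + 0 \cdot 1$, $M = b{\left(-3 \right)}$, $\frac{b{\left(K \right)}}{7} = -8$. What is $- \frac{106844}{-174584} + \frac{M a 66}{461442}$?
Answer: $\frac{2094591781}{3356682922} \approx 0.62401$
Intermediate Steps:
$b{\left(K \right)} = -56$ ($b{\left(K \right)} = 7 \left(-8\right) = -56$)
$M = -56$
$a = - \frac{3}{2}$ ($a = - \frac{6 + 0 \cdot 1}{4} = - \frac{6 + 0}{4} = \left(- \frac{1}{4}\right) 6 = - \frac{3}{2} \approx -1.5$)
$- \frac{106844}{-174584} + \frac{M a 66}{461442} = - \frac{106844}{-174584} + \frac{\left(-56\right) \left(- \frac{3}{2}\right) 66}{461442} = \left(-106844\right) \left(- \frac{1}{174584}\right) + 84 \cdot 66 \cdot \frac{1}{461442} = \frac{26711}{43646} + 5544 \cdot \frac{1}{461442} = \frac{26711}{43646} + \frac{924}{76907} = \frac{2094591781}{3356682922}$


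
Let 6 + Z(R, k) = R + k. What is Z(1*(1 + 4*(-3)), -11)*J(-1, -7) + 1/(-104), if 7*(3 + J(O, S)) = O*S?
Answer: 5823/104 ≈ 55.990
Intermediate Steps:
J(O, S) = -3 + O*S/7 (J(O, S) = -3 + (O*S)/7 = -3 + O*S/7)
Z(R, k) = -6 + R + k (Z(R, k) = -6 + (R + k) = -6 + R + k)
Z(1*(1 + 4*(-3)), -11)*J(-1, -7) + 1/(-104) = (-6 + 1*(1 + 4*(-3)) - 11)*(-3 + (⅐)*(-1)*(-7)) + 1/(-104) = (-6 + 1*(1 - 12) - 11)*(-3 + 1) - 1/104 = (-6 + 1*(-11) - 11)*(-2) - 1/104 = (-6 - 11 - 11)*(-2) - 1/104 = -28*(-2) - 1/104 = 56 - 1/104 = 5823/104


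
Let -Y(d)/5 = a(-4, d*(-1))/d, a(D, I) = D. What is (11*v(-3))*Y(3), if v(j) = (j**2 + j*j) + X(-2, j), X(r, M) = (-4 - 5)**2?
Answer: 7260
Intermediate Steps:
X(r, M) = 81 (X(r, M) = (-9)**2 = 81)
Y(d) = 20/d (Y(d) = -(-20)/d = 20/d)
v(j) = 81 + 2*j**2 (v(j) = (j**2 + j*j) + 81 = (j**2 + j**2) + 81 = 2*j**2 + 81 = 81 + 2*j**2)
(11*v(-3))*Y(3) = (11*(81 + 2*(-3)**2))*(20/3) = (11*(81 + 2*9))*(20*(1/3)) = (11*(81 + 18))*(20/3) = (11*99)*(20/3) = 1089*(20/3) = 7260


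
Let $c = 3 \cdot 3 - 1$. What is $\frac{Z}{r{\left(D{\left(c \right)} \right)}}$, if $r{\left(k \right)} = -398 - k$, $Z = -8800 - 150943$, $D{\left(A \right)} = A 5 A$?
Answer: $\frac{159743}{718} \approx 222.48$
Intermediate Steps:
$c = 8$ ($c = 9 - 1 = 8$)
$D{\left(A \right)} = 5 A^{2}$ ($D{\left(A \right)} = 5 A A = 5 A^{2}$)
$Z = -159743$ ($Z = -8800 - 150943 = -159743$)
$\frac{Z}{r{\left(D{\left(c \right)} \right)}} = - \frac{159743}{-398 - 5 \cdot 8^{2}} = - \frac{159743}{-398 - 5 \cdot 64} = - \frac{159743}{-398 - 320} = - \frac{159743}{-718} = \left(-159743\right) \left(- \frac{1}{718}\right) = \frac{159743}{718}$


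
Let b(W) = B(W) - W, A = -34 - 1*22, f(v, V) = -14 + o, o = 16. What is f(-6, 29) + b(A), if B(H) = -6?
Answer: 52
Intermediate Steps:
f(v, V) = 2 (f(v, V) = -14 + 16 = 2)
A = -56 (A = -34 - 22 = -56)
b(W) = -6 - W
f(-6, 29) + b(A) = 2 + (-6 - 1*(-56)) = 2 + (-6 + 56) = 2 + 50 = 52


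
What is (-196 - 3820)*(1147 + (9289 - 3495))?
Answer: -27875056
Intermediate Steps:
(-196 - 3820)*(1147 + (9289 - 3495)) = -4016*(1147 + 5794) = -4016*6941 = -27875056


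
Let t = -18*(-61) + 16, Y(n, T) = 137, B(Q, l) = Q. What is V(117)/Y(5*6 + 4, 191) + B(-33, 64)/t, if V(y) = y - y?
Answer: -33/1114 ≈ -0.029623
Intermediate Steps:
V(y) = 0
t = 1114 (t = 1098 + 16 = 1114)
V(117)/Y(5*6 + 4, 191) + B(-33, 64)/t = 0/137 - 33/1114 = 0*(1/137) - 33*1/1114 = 0 - 33/1114 = -33/1114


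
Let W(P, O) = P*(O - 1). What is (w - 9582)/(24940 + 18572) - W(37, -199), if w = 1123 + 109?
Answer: 160990225/21756 ≈ 7399.8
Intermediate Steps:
W(P, O) = P*(-1 + O)
w = 1232
(w - 9582)/(24940 + 18572) - W(37, -199) = (1232 - 9582)/(24940 + 18572) - 37*(-1 - 199) = -8350/43512 - 37*(-200) = -8350*1/43512 - 1*(-7400) = -4175/21756 + 7400 = 160990225/21756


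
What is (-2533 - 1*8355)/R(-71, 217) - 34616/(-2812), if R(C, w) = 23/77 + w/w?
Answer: -147128232/17575 ≈ -8371.5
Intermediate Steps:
R(C, w) = 100/77 (R(C, w) = 23*(1/77) + 1 = 23/77 + 1 = 100/77)
(-2533 - 1*8355)/R(-71, 217) - 34616/(-2812) = (-2533 - 1*8355)/(100/77) - 34616/(-2812) = (-2533 - 8355)*(77/100) - 34616*(-1/2812) = -10888*77/100 + 8654/703 = -209594/25 + 8654/703 = -147128232/17575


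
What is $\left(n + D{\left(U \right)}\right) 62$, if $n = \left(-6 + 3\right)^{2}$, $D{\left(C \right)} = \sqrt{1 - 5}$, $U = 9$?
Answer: $558 + 124 i \approx 558.0 + 124.0 i$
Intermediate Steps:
$D{\left(C \right)} = 2 i$ ($D{\left(C \right)} = \sqrt{-4} = 2 i$)
$n = 9$ ($n = \left(-3\right)^{2} = 9$)
$\left(n + D{\left(U \right)}\right) 62 = \left(9 + 2 i\right) 62 = 558 + 124 i$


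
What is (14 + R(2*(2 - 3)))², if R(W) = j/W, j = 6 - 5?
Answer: 729/4 ≈ 182.25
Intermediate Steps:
j = 1
R(W) = 1/W
(14 + R(2*(2 - 3)))² = (14 + 1/(2*(2 - 3)))² = (14 + 1/(2*(-1)))² = (14 + 1/(-2))² = (14 - ½)² = (27/2)² = 729/4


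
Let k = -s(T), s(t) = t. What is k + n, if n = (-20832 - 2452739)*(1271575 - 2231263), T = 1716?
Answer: 2373856404132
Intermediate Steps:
n = 2373856405848 (n = -2473571*(-959688) = 2373856405848)
k = -1716 (k = -1*1716 = -1716)
k + n = -1716 + 2373856405848 = 2373856404132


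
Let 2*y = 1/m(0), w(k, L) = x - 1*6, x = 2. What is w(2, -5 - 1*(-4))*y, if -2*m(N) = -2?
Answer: -2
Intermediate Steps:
m(N) = 1 (m(N) = -½*(-2) = 1)
w(k, L) = -4 (w(k, L) = 2 - 1*6 = 2 - 6 = -4)
y = ½ (y = (½)/1 = (½)*1 = ½ ≈ 0.50000)
w(2, -5 - 1*(-4))*y = -4*½ = -2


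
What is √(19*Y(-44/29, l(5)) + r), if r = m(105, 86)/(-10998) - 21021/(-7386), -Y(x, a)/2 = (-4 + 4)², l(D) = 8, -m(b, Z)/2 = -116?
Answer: √57532620448082/4512846 ≈ 1.6808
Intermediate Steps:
m(b, Z) = 232 (m(b, Z) = -2*(-116) = 232)
Y(x, a) = 0 (Y(x, a) = -2*(-4 + 4)² = -2*0² = -2*0 = 0)
r = 38245901/13538538 (r = 232/(-10998) - 21021/(-7386) = 232*(-1/10998) - 21021*(-1/7386) = -116/5499 + 7007/2462 = 38245901/13538538 ≈ 2.8250)
√(19*Y(-44/29, l(5)) + r) = √(19*0 + 38245901/13538538) = √(0 + 38245901/13538538) = √(38245901/13538538) = √57532620448082/4512846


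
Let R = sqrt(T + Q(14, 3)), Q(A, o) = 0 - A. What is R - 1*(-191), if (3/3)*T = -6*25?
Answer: 191 + 2*I*sqrt(41) ≈ 191.0 + 12.806*I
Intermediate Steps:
Q(A, o) = -A
T = -150 (T = -6*25 = -150)
R = 2*I*sqrt(41) (R = sqrt(-150 - 1*14) = sqrt(-150 - 14) = sqrt(-164) = 2*I*sqrt(41) ≈ 12.806*I)
R - 1*(-191) = 2*I*sqrt(41) - 1*(-191) = 2*I*sqrt(41) + 191 = 191 + 2*I*sqrt(41)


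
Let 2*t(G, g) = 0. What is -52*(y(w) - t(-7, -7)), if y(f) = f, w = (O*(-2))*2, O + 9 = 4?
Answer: -1040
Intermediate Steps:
O = -5 (O = -9 + 4 = -5)
w = 20 (w = -5*(-2)*2 = 10*2 = 20)
t(G, g) = 0 (t(G, g) = (½)*0 = 0)
-52*(y(w) - t(-7, -7)) = -52*(20 - 1*0) = -52*(20 + 0) = -52*20 = -1040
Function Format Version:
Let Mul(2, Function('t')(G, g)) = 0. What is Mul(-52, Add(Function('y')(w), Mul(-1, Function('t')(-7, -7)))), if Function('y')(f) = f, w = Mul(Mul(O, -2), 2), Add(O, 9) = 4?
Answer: -1040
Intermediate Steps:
O = -5 (O = Add(-9, 4) = -5)
w = 20 (w = Mul(Mul(-5, -2), 2) = Mul(10, 2) = 20)
Function('t')(G, g) = 0 (Function('t')(G, g) = Mul(Rational(1, 2), 0) = 0)
Mul(-52, Add(Function('y')(w), Mul(-1, Function('t')(-7, -7)))) = Mul(-52, Add(20, Mul(-1, 0))) = Mul(-52, Add(20, 0)) = Mul(-52, 20) = -1040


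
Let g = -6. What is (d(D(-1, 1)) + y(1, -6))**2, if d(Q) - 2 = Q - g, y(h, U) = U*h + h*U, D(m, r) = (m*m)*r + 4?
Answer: 1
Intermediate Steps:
D(m, r) = 4 + r*m**2 (D(m, r) = m**2*r + 4 = r*m**2 + 4 = 4 + r*m**2)
y(h, U) = 2*U*h (y(h, U) = U*h + U*h = 2*U*h)
d(Q) = 8 + Q (d(Q) = 2 + (Q - 1*(-6)) = 2 + (Q + 6) = 2 + (6 + Q) = 8 + Q)
(d(D(-1, 1)) + y(1, -6))**2 = ((8 + (4 + 1*(-1)**2)) + 2*(-6)*1)**2 = ((8 + (4 + 1*1)) - 12)**2 = ((8 + (4 + 1)) - 12)**2 = ((8 + 5) - 12)**2 = (13 - 12)**2 = 1**2 = 1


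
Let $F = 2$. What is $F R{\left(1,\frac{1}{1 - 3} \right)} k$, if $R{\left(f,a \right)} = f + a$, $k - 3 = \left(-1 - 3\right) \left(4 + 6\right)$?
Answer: $-37$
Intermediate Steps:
$k = -37$ ($k = 3 + \left(-1 - 3\right) \left(4 + 6\right) = 3 - 40 = -37$)
$R{\left(f,a \right)} = a + f$
$F R{\left(1,\frac{1}{1 - 3} \right)} k = 2 \left(\frac{1}{1 - 3} + 1\right) \left(-37\right) = 2 \left(\frac{1}{-2} + 1\right) \left(-37\right) = 2 \left(- \frac{1}{2} + 1\right) \left(-37\right) = 2 \cdot \frac{1}{2} \left(-37\right) = 1 \left(-37\right) = -37$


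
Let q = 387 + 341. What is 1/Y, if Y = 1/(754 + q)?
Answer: 1482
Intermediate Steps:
q = 728
Y = 1/1482 (Y = 1/(754 + 728) = 1/1482 ≈ 0.00067476)
1/Y = 1/(1/1482) = 1482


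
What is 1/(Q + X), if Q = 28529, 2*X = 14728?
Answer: 1/35893 ≈ 2.7861e-5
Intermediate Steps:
X = 7364 (X = (½)*14728 = 7364)
1/(Q + X) = 1/(28529 + 7364) = 1/35893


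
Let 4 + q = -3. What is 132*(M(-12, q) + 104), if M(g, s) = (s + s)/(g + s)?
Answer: 262680/19 ≈ 13825.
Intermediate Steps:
q = -7 (q = -4 - 3 = -7)
M(g, s) = 2*s/(g + s) (M(g, s) = (2*s)/(g + s) = 2*s/(g + s))
132*(M(-12, q) + 104) = 132*(2*(-7)/(-12 - 7) + 104) = 132*(2*(-7)/(-19) + 104) = 132*(2*(-7)*(-1/19) + 104) = 132*(14/19 + 104) = 132*(1990/19) = 262680/19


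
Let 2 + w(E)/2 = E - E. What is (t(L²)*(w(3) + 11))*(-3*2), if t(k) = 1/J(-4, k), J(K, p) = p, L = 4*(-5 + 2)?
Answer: -7/24 ≈ -0.29167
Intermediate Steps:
w(E) = -4 (w(E) = -4 + 2*(E - E) = -4 + 2*0 = -4 + 0 = -4)
L = -12 (L = 4*(-3) = -12)
t(k) = 1/k
(t(L²)*(w(3) + 11))*(-3*2) = ((-4 + 11)/((-12)²))*(-3*2) = (7/144)*(-6) = -7/24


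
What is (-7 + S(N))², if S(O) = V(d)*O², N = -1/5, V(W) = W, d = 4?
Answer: 29241/625 ≈ 46.786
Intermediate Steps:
N = -⅕ (N = -1*⅕ = -⅕ ≈ -0.20000)
S(O) = 4*O²
(-7 + S(N))² = (-7 + 4*(-⅕)²)² = (-7 + 4*(1/25))² = (-7 + 4/25)² = (-171/25)² = 29241/625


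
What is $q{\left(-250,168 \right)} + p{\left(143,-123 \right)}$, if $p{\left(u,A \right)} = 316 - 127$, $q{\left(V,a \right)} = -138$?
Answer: $51$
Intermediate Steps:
$p{\left(u,A \right)} = 189$ ($p{\left(u,A \right)} = 316 - 127 = 189$)
$q{\left(-250,168 \right)} + p{\left(143,-123 \right)} = -138 + 189 = 51$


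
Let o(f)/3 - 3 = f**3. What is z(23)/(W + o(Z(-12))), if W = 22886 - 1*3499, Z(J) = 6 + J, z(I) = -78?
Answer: -39/9374 ≈ -0.0041604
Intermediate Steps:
W = 19387 (W = 22886 - 3499 = 19387)
o(f) = 9 + 3*f**3
z(23)/(W + o(Z(-12))) = -78/(19387 + (9 + 3*(6 - 12)**3)) = -78/(19387 + (9 + 3*(-6)**3)) = -78/(19387 + (9 + 3*(-216))) = -78/(19387 + (9 - 648)) = -78/(19387 - 639) = -78/18748 = -78*1/18748 = -39/9374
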